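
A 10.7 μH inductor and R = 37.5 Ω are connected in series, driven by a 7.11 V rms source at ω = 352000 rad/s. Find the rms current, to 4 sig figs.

X_L = ωL = 3.766 Ω
Z = 37.50 + j3.766 Ω
|Z| = √(37.50² + 3.766²) = 37.69 Ω
I = V/|Z| = 7.11/37.69 = 188.7 mA

188.7 mA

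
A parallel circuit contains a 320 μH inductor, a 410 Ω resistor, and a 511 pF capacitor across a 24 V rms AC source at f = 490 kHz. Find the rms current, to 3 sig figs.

ω = 2πf = 3.079e+06 rad/s
X_L = ωL = 985 Ω
X_C = 1/(ωC) = 636 Ω
Parallel: admittances add. Y = 1/R + 1/(jωL) + jωC
Y = (0.00244 + j0.000558) S
|Y| = 0.00250 S → |Z| = 1/|Y| = 400 Ω, ∠Z = −∠Y = -12.9°
I = V/|Z| = 24/400 = 60.1 mA

60.1 mA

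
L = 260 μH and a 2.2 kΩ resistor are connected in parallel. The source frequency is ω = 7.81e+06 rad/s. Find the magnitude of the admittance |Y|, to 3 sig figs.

X_L = ωL = 2030 Ω
Parallel: admittances add. Y = 1/R + 1/(jωL)
Y = (0.000455 − j0.000492) S
|Y| = 0.000670 S → |Z| = 1/|Y| = 1490 Ω, ∠Z = −∠Y = 47.3°

670 μS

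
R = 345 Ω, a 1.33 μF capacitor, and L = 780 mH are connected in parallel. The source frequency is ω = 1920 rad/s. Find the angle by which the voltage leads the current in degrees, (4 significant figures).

X_L = ωL = 1498 Ω
X_C = 1/(ωC) = 391.6 Ω
Parallel: admittances add. Y = 1/R + 1/(jωL) + jωC
Y = (0.002899 + j0.001886) S
|Y| = 0.003458 S → |Z| = 1/|Y| = 289.2 Ω, ∠Z = −∠Y = -33.05°

-33.05°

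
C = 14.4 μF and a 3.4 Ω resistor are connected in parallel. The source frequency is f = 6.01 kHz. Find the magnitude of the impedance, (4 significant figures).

1.618 Ω

ω = 2πf = 37760 rad/s
X_C = 1/(ωC) = 1.839 Ω
Parallel: admittances add. Y = 1/R + jωC
Y = (0.2941 + j0.5438) S
|Y| = 0.6182 S → |Z| = 1/|Y| = 1.618 Ω, ∠Z = −∠Y = -61.59°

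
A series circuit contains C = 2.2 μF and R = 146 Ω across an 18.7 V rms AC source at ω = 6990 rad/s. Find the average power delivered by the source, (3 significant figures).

X_C = 1/(ωC) = 65.0 Ω
Z = 146 − j65.0 Ω
|Z| = √(146² + 65.0²) = 160 Ω
∠Z = arctan(-65.0/146) = -24.0°
I = V/|Z| = 117 mA
P = VI cos φ = 18.7 × 0.117 × cos(-24.0°) = 2.00 W

2.00 W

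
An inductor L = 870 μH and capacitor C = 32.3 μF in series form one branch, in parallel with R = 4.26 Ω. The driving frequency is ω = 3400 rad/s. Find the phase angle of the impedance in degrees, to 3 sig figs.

X_L = ωL = 2.96 Ω
X_C = 1/(ωC) = 9.11 Ω
Branch 1: Z₁ = R = 4.26 Ω
Branch 2 (series LC): Z₂ = j(X_L − X_C) = −j6.15 Ω
Parallel: Z = Z₁Z₂/(Z₁+Z₂), |Z| = 3.50 Ω, ∠Z = -34.7°

-34.7°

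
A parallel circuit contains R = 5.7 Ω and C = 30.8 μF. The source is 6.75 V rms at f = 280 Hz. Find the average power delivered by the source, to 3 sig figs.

ω = 2πf = 1759 rad/s
X_C = 1/(ωC) = 18.5 Ω
Parallel: admittances add. Y = 1/R + jωC
Y = (0.175 + j0.0542) S
|Y| = 0.184 S → |Z| = 1/|Y| = 5.45 Ω, ∠Z = −∠Y = -17.2°
I = V/|Z| = 1.24 A
P = VI cos φ = 6.75 × 1.24 × cos(-17.2°) = 7.99 W

7.99 W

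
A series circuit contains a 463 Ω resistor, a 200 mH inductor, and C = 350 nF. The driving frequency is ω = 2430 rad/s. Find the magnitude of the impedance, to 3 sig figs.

X_L = ωL = 486 Ω
X_C = 1/(ωC) = 1180 Ω
Net reactance X = X_L − X_C = -690 Ω
Z = 463 − j690 Ω
|Z| = √(463² + 690²) = 831 Ω

831 Ω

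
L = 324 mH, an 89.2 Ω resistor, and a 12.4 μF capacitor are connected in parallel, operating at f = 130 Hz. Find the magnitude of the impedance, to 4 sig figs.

ω = 2πf = 816.8 rad/s
X_L = ωL = 264.6 Ω
X_C = 1/(ωC) = 98.73 Ω
Parallel: admittances add. Y = 1/R + 1/(jωL) + jωC
Y = (0.01121 + j0.006350) S
|Y| = 0.01288 S → |Z| = 1/|Y| = 77.61 Ω, ∠Z = −∠Y = -29.53°

77.61 Ω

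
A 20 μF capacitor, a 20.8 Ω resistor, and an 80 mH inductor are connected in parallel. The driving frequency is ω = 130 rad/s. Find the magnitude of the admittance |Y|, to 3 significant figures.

X_L = ωL = 10.4 Ω
X_C = 1/(ωC) = 385 Ω
Parallel: admittances add. Y = 1/R + 1/(jωL) + jωC
Y = (0.0481 − j0.0936) S
|Y| = 0.105 S → |Z| = 1/|Y| = 9.51 Ω, ∠Z = −∠Y = 62.8°

105 mS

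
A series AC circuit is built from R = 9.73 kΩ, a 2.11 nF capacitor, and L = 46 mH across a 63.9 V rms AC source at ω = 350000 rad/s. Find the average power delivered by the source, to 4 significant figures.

127.3 mW

X_L = ωL = 16100 Ω
X_C = 1/(ωC) = 1354 Ω
Net reactance X = X_L − X_C = 14750 Ω
Z = 9730 + j14750 Ω
|Z| = √(9730² + 14750²) = 17670 Ω
∠Z = arctan(14750/9730) = 56.58°
I = V/|Z| = 3.617 mA
P = VI cos φ = 63.9 × 0.003617 × cos(56.58°) = 127.3 mW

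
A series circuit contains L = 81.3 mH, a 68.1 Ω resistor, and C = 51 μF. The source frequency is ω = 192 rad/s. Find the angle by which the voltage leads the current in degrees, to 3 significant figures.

X_L = ωL = 15.6 Ω
X_C = 1/(ωC) = 102 Ω
Net reactance X = X_L − X_C = -86.5 Ω
Z = 68.1 − j86.5 Ω
|Z| = √(68.1² + 86.5²) = 110 Ω
∠Z = arctan(-86.5/68.1) = -51.8°

-51.8°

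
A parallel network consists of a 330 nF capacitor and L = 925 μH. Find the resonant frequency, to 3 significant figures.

ω₀ = 1/√(LC) = 1/√(0.000925 × 3.3e-07) = 57240 rad/s
f₀ = ω₀/(2π) = 9.11 kHz

9.11 kHz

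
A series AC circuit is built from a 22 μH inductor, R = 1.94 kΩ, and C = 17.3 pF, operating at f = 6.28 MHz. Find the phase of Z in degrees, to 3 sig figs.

ω = 2πf = 3.946e+07 rad/s
X_L = ωL = 868 Ω
X_C = 1/(ωC) = 1460 Ω
Net reactance X = X_L − X_C = -597 Ω
Z = 1940 − j597 Ω
|Z| = √(1940² + 597²) = 2030 Ω
∠Z = arctan(-597/1940) = -17.1°

-17.1°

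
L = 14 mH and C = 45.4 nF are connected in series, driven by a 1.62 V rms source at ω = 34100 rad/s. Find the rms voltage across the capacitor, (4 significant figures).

X_L = ωL = 477.4 Ω
X_C = 1/(ωC) = 645.9 Ω
Net reactance X = X_L − X_C = -168.5 Ω
Z = − j168.5 Ω
|Z| = √(0² + 168.5²) = 168.5 Ω
I = V/|Z| = 9.612 mA
V_C = I·|Z_C| = 0.009612 × 645.9 = 6.209 V

6.209 V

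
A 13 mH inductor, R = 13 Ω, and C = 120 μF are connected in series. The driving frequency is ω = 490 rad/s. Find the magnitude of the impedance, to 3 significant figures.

16.8 Ω

X_L = ωL = 6.37 Ω
X_C = 1/(ωC) = 17.0 Ω
Net reactance X = X_L − X_C = -10.6 Ω
Z = 13.0 − j10.6 Ω
|Z| = √(13.0² + 10.6²) = 16.8 Ω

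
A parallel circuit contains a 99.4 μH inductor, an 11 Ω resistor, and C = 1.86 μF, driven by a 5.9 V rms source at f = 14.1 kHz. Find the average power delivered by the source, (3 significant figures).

3.16 W

ω = 2πf = 88590 rad/s
X_L = ωL = 8.81 Ω
X_C = 1/(ωC) = 6.07 Ω
Parallel: admittances add. Y = 1/R + 1/(jωL) + jωC
Y = (0.0909 + j0.0512) S
|Y| = 0.104 S → |Z| = 1/|Y| = 9.58 Ω, ∠Z = −∠Y = -29.4°
I = V/|Z| = 616 mA
P = VI cos φ = 5.9 × 0.616 × cos(-29.4°) = 3.16 W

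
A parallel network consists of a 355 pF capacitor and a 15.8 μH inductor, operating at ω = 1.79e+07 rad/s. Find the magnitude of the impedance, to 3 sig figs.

355 Ω

X_L = ωL = 283 Ω
X_C = 1/(ωC) = 157 Ω
Parallel: admittances add. Y = 1/(jωL) + jωC
Y = (0 + j0.00282) S
|Y| = 0.00282 S → |Z| = 1/|Y| = 355 Ω, ∠Z = −∠Y = -90.0°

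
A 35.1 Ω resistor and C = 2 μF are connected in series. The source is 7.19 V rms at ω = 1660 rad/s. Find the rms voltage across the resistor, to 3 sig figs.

0.832 V

X_C = 1/(ωC) = 301 Ω
Z = 35.1 − j301 Ω
|Z| = √(35.1² + 301²) = 303 Ω
I = V/|Z| = 23.7 mA
V_R = I·|Z_R| = 0.0237 × 35.1 = 0.832 V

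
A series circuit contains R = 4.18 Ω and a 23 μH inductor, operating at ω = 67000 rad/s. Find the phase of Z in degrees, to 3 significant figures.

20.2°

X_L = ωL = 1.54 Ω
Z = 4.18 + j1.54 Ω
|Z| = √(4.18² + 1.54²) = 4.46 Ω
∠Z = arctan(1.54/4.18) = 20.2°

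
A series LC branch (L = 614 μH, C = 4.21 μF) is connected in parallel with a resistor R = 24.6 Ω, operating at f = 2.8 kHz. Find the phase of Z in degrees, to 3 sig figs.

-83.7°

ω = 2πf = 17590 rad/s
X_L = ωL = 10.8 Ω
X_C = 1/(ωC) = 13.5 Ω
Branch 1: Z₁ = R = 24.6 Ω
Branch 2 (series LC): Z₂ = j(X_L − X_C) = −j2.70 Ω
Parallel: Z = Z₁Z₂/(Z₁+Z₂), |Z| = 2.68 Ω, ∠Z = -83.7°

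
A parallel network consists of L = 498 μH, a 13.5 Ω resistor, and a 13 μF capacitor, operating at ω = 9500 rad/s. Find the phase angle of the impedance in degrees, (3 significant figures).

X_L = ωL = 4.73 Ω
X_C = 1/(ωC) = 8.10 Ω
Parallel: admittances add. Y = 1/R + 1/(jωL) + jωC
Y = (0.0741 − j0.0879) S
|Y| = 0.115 S → |Z| = 1/|Y| = 8.70 Ω, ∠Z = −∠Y = 49.9°

49.9°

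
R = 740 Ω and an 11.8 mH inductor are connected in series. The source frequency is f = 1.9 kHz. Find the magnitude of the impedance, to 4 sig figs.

753.3 Ω

ω = 2πf = 11940 rad/s
X_L = ωL = 140.9 Ω
Z = 740.0 + j140.9 Ω
|Z| = √(740.0² + 140.9²) = 753.3 Ω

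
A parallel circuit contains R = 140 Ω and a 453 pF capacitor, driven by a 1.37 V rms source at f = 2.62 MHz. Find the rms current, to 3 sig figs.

14.1 mA

ω = 2πf = 1.646e+07 rad/s
X_C = 1/(ωC) = 134 Ω
Parallel: admittances add. Y = 1/R + jωC
Y = (0.00714 + j0.00746) S
|Y| = 0.0103 S → |Z| = 1/|Y| = 96.8 Ω, ∠Z = −∠Y = -46.2°
I = V/|Z| = 1.37/96.8 = 14.1 mA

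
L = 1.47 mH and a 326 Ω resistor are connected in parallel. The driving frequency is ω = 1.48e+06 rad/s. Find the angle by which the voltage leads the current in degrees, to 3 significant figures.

X_L = ωL = 2180 Ω
Parallel: admittances add. Y = 1/R + 1/(jωL)
Y = (0.00307 − j0.000460) S
|Y| = 0.00310 S → |Z| = 1/|Y| = 322 Ω, ∠Z = −∠Y = 8.52°

8.52°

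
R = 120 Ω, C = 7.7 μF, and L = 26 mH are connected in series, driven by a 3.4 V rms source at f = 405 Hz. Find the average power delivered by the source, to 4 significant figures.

ω = 2πf = 2545 rad/s
X_L = ωL = 66.16 Ω
X_C = 1/(ωC) = 51.04 Ω
Net reactance X = X_L − X_C = 15.13 Ω
Z = 120.0 + j15.13 Ω
|Z| = √(120.0² + 15.13²) = 120.9 Ω
∠Z = arctan(15.13/120.0) = 7.184°
I = V/|Z| = 28.11 mA
P = VI cos φ = 3.4 × 0.02811 × cos(7.184°) = 94.83 mW

94.83 mW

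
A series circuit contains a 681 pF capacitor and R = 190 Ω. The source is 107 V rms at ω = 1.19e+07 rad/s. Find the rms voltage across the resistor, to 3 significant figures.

89.7 V

X_C = 1/(ωC) = 123 Ω
Z = 190 − j123 Ω
|Z| = √(190² + 123²) = 227 Ω
I = V/|Z| = 472 mA
V_R = I·|Z_R| = 0.472 × 190 = 89.7 V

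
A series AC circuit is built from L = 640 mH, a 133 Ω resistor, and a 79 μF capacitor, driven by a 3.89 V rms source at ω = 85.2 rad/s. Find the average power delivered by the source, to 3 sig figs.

X_L = ωL = 54.5 Ω
X_C = 1/(ωC) = 149 Ω
Net reactance X = X_L − X_C = -94.0 Ω
Z = 133 − j94.0 Ω
|Z| = √(133² + 94.0²) = 163 Ω
∠Z = arctan(-94.0/133) = -35.3°
I = V/|Z| = 23.9 mA
P = VI cos φ = 3.89 × 0.0239 × cos(-35.3°) = 75.9 mW

75.9 mW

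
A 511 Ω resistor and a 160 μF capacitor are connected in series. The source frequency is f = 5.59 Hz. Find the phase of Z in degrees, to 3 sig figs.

ω = 2πf = 35.12 rad/s
X_C = 1/(ωC) = 178 Ω
Z = 511 − j178 Ω
|Z| = √(511² + 178²) = 541 Ω
∠Z = arctan(-178/511) = -19.2°

-19.2°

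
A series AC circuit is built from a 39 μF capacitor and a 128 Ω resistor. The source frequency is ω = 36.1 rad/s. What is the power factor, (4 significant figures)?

X_C = 1/(ωC) = 710.3 Ω
Z = 128.0 − j710.3 Ω
|Z| = √(128.0² + 710.3²) = 721.7 Ω
∠Z = arctan(-710.3/128.0) = -79.78°
cos φ = cos(-79.78°) = 0.1774

0.1774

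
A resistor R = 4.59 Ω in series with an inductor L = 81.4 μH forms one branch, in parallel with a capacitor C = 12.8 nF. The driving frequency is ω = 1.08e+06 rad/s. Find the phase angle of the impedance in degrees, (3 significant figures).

X_L = ωL = 87.9 Ω
X_C = 1/(ωC) = 72.3 Ω
Branch 1 (R+jX_L): Z₁ = 4.59 + j87.9 Ω, |Z₁| = 88.0 Ω
Branch 2 (−jX_C): Z₂ = −j72.3 Ω
Parallel: Z = Z₁Z₂/(Z₁+Z₂), |Z| = 392 Ω, ∠Z = -76.6°

-76.6°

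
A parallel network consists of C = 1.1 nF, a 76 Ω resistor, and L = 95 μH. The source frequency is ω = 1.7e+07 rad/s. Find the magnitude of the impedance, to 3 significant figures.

44.7 Ω

X_L = ωL = 1620 Ω
X_C = 1/(ωC) = 53.5 Ω
Parallel: admittances add. Y = 1/R + 1/(jωL) + jωC
Y = (0.0132 + j0.0181) S
|Y| = 0.0224 S → |Z| = 1/|Y| = 44.7 Ω, ∠Z = −∠Y = -54.0°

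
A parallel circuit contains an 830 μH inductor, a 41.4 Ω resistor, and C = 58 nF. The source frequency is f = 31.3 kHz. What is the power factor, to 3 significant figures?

ω = 2πf = 196700 rad/s
X_L = ωL = 163 Ω
X_C = 1/(ωC) = 87.7 Ω
Parallel: admittances add. Y = 1/R + 1/(jωL) + jωC
Y = (0.0242 + j0.00528) S
|Y| = 0.0247 S → |Z| = 1/|Y| = 40.4 Ω, ∠Z = −∠Y = -12.3°
cos φ = cos(-12.3°) = 0.977

0.977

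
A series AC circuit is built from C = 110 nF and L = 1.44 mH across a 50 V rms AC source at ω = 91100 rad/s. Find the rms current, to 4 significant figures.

X_L = ωL = 131.2 Ω
X_C = 1/(ωC) = 99.79 Ω
Net reactance X = X_L − X_C = 31.39 Ω
Z = j31.39 Ω
|Z| = √(0² + 31.39²) = 31.39 Ω
I = V/|Z| = 50/31.39 = 1.593 A

1.593 A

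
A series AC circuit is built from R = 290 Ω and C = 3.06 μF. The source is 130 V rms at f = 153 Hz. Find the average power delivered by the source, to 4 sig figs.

ω = 2πf = 961.3 rad/s
X_C = 1/(ωC) = 339.9 Ω
Z = 290.0 − j339.9 Ω
|Z| = √(290.0² + 339.9²) = 446.8 Ω
∠Z = arctan(-339.9/290.0) = -49.53°
I = V/|Z| = 290.9 mA
P = VI cos φ = 130 × 0.2909 × cos(-49.53°) = 24.55 W

24.55 W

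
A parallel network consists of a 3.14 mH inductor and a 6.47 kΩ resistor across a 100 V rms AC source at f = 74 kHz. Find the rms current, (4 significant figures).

70.22 mA

ω = 2πf = 465000 rad/s
X_L = ωL = 1460 Ω
Parallel: admittances add. Y = 1/R + 1/(jωL)
Y = (0.0001546 − j0.0006849) S
|Y| = 0.0007022 S → |Z| = 1/|Y| = 1424 Ω, ∠Z = −∠Y = 77.28°
I = V/|Z| = 100/1424 = 70.22 mA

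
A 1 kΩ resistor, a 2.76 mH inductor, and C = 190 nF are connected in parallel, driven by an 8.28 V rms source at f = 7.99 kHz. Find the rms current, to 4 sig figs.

ω = 2πf = 50200 rad/s
X_L = ωL = 138.6 Ω
X_C = 1/(ωC) = 104.8 Ω
Parallel: admittances add. Y = 1/R + 1/(jωL) + jωC
Y = (0.001000 + j0.002321) S
|Y| = 0.002528 S → |Z| = 1/|Y| = 395.6 Ω, ∠Z = −∠Y = -66.69°
I = V/|Z| = 8.28/395.6 = 20.93 mA

20.93 mA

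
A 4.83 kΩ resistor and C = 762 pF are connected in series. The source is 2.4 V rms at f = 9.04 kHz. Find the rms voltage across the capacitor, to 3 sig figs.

2.35 V

ω = 2πf = 56800 rad/s
X_C = 1/(ωC) = 23100 Ω
Z = 4830 − j23100 Ω
|Z| = √(4830² + 23100²) = 23600 Ω
I = V/|Z| = 102 μA
V_C = I·|Z_C| = 0.000102 × 23100 = 2.35 V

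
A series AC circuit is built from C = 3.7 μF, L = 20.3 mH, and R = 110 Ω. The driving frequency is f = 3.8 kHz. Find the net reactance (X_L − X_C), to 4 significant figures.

473.4 Ω

ω = 2πf = 23880 rad/s
X_L = ωL = 484.7 Ω
X_C = 1/(ωC) = 11.32 Ω
X = 484.7 − 11.32 = 473.4 Ω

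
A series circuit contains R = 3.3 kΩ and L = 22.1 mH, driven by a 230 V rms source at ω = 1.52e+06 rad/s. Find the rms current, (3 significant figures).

X_L = ωL = 33600 Ω
Z = 3300 + j33600 Ω
|Z| = √(3300² + 33600²) = 33800 Ω
I = V/|Z| = 230/33800 = 6.81 mA

6.81 mA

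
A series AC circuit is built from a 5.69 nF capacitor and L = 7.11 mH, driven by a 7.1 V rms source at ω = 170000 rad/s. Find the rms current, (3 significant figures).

X_L = ωL = 1210 Ω
X_C = 1/(ωC) = 1030 Ω
Net reactance X = X_L − X_C = 175 Ω
Z = j175 Ω
|Z| = √(0² + 175²) = 175 Ω
I = V/|Z| = 7.1/175 = 40.6 mA

40.6 mA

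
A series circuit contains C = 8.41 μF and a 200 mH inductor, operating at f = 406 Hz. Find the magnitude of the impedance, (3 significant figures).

464 Ω

ω = 2πf = 2551 rad/s
X_L = ωL = 510 Ω
X_C = 1/(ωC) = 46.6 Ω
Net reactance X = X_L − X_C = 464 Ω
Z = j464 Ω
|Z| = √(0² + 464²) = 464 Ω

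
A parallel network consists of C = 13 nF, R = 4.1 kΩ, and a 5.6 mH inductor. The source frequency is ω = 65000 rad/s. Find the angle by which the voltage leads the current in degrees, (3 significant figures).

82.7°

X_L = ωL = 364 Ω
X_C = 1/(ωC) = 1180 Ω
Parallel: admittances add. Y = 1/R + 1/(jωL) + jωC
Y = (0.000244 − j0.00190) S
|Y| = 0.00192 S → |Z| = 1/|Y| = 521 Ω, ∠Z = −∠Y = 82.7°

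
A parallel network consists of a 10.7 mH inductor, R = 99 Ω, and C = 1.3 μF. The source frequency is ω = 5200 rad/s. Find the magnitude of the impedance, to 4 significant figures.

66.26 Ω

X_L = ωL = 55.64 Ω
X_C = 1/(ωC) = 147.9 Ω
Parallel: admittances add. Y = 1/R + 1/(jωL) + jωC
Y = (0.01010 − j0.01121) S
|Y| = 0.01509 S → |Z| = 1/|Y| = 66.26 Ω, ∠Z = −∠Y = 47.99°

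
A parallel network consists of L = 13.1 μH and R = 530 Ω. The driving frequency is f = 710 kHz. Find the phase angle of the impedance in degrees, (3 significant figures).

83.7°

ω = 2πf = 4.461e+06 rad/s
X_L = ωL = 58.4 Ω
Parallel: admittances add. Y = 1/R + 1/(jωL)
Y = (0.00189 − j0.0171) S
|Y| = 0.0172 S → |Z| = 1/|Y| = 58.1 Ω, ∠Z = −∠Y = 83.7°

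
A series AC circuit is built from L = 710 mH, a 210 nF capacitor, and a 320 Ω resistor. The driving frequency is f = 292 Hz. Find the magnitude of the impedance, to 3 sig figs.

ω = 2πf = 1835 rad/s
X_L = ωL = 1300 Ω
X_C = 1/(ωC) = 2600 Ω
Net reactance X = X_L − X_C = -1290 Ω
Z = 320 − j1290 Ω
|Z| = √(320² + 1290²) = 1330 Ω

1330 Ω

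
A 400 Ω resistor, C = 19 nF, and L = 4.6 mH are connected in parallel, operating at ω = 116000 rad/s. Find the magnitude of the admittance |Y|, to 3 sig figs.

2.52 mS

X_L = ωL = 534 Ω
X_C = 1/(ωC) = 454 Ω
Parallel: admittances add. Y = 1/R + 1/(jωL) + jωC
Y = (0.00250 + j0.000330) S
|Y| = 0.00252 S → |Z| = 1/|Y| = 397 Ω, ∠Z = −∠Y = -7.52°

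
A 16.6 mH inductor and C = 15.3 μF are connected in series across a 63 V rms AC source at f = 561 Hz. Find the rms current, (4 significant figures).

1.576 A

ω = 2πf = 3525 rad/s
X_L = ωL = 58.51 Ω
X_C = 1/(ωC) = 18.54 Ω
Net reactance X = X_L − X_C = 39.97 Ω
Z = j39.97 Ω
|Z| = √(0² + 39.97²) = 39.97 Ω
I = V/|Z| = 63/39.97 = 1.576 A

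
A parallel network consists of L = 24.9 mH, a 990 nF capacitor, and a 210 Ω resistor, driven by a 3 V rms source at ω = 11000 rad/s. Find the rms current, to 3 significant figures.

X_L = ωL = 274 Ω
X_C = 1/(ωC) = 91.8 Ω
Parallel: admittances add. Y = 1/R + 1/(jωL) + jωC
Y = (0.00476 + j0.00724) S
|Y| = 0.00866 S → |Z| = 1/|Y| = 115 Ω, ∠Z = −∠Y = -56.7°
I = V/|Z| = 3/115 = 26.0 mA

26.0 mA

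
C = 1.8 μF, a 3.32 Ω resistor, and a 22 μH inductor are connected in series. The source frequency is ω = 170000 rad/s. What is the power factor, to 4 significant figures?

0.9900

X_L = ωL = 3.740 Ω
X_C = 1/(ωC) = 3.268 Ω
Net reactance X = X_L − X_C = 0.4720 Ω
Z = 3.320 + j0.4720 Ω
|Z| = √(3.320² + 0.4720²) = 3.353 Ω
∠Z = arctan(0.4720/3.320) = 8.092°
cos φ = cos(8.092°) = 0.9900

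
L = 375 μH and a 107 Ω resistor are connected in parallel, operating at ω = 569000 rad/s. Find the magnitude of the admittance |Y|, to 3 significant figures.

X_L = ωL = 213 Ω
Parallel: admittances add. Y = 1/R + 1/(jωL)
Y = (0.00935 − j0.00469) S
|Y| = 0.0105 S → |Z| = 1/|Y| = 95.6 Ω, ∠Z = −∠Y = 26.6°

10.5 mS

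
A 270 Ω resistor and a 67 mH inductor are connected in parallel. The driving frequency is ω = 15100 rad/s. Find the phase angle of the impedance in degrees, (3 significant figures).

X_L = ωL = 1010 Ω
Parallel: admittances add. Y = 1/R + 1/(jωL)
Y = (0.00370 − j0.000988) S
|Y| = 0.00383 S → |Z| = 1/|Y| = 261 Ω, ∠Z = −∠Y = 14.9°

14.9°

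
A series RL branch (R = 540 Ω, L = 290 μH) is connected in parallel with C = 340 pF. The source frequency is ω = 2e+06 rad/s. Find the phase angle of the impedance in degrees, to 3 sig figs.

X_L = ωL = 580 Ω
X_C = 1/(ωC) = 1470 Ω
Branch 1 (R+jX_L): Z₁ = 540 + j580 Ω, |Z₁| = 792 Ω
Branch 2 (−jX_C): Z₂ = −j1470 Ω
Parallel: Z = Z₁Z₂/(Z₁+Z₂), |Z| = 1120 Ω, ∠Z = 15.8°

15.8°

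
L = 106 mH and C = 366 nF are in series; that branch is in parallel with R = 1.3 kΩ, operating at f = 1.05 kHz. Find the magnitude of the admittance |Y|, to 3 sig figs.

ω = 2πf = 6597 rad/s
X_L = ωL = 699 Ω
X_C = 1/(ωC) = 414 Ω
Branch 1: Z₁ = R = 1300 Ω
Branch 2 (series LC): Z₂ = j(X_L − X_C) = j285 Ω
Parallel: Z = Z₁Z₂/(Z₁+Z₂), |Z| = 279 Ω, ∠Z = 77.6°
|Y| = 1/|Z| = 3.59 mS

3.59 mS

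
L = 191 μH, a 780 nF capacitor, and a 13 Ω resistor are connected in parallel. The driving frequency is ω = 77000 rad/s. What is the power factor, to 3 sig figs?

0.995

X_L = ωL = 14.7 Ω
X_C = 1/(ωC) = 16.7 Ω
Parallel: admittances add. Y = 1/R + 1/(jωL) + jωC
Y = (0.0769 − j0.00793) S
|Y| = 0.0773 S → |Z| = 1/|Y| = 12.9 Ω, ∠Z = −∠Y = 5.89°
cos φ = cos(5.89°) = 0.995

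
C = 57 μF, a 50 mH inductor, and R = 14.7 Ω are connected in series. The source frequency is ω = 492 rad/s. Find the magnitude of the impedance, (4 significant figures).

18.39 Ω

X_L = ωL = 24.60 Ω
X_C = 1/(ωC) = 35.66 Ω
Net reactance X = X_L − X_C = -11.06 Ω
Z = 14.70 − j11.06 Ω
|Z| = √(14.70² + 11.06²) = 18.39 Ω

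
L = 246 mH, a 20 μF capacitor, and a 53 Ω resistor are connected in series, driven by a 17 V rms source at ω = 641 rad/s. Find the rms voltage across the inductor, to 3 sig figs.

28.0 V

X_L = ωL = 158 Ω
X_C = 1/(ωC) = 78.0 Ω
Net reactance X = X_L − X_C = 79.7 Ω
Z = 53.0 + j79.7 Ω
|Z| = √(53.0² + 79.7²) = 95.7 Ω
I = V/|Z| = 178 mA
V_L = I·|Z_L| = 0.178 × 158 = 28.0 V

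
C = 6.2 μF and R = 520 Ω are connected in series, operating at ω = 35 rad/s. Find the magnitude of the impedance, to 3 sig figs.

4640 Ω

X_C = 1/(ωC) = 4610 Ω
Z = 520 − j4610 Ω
|Z| = √(520² + 4610²) = 4640 Ω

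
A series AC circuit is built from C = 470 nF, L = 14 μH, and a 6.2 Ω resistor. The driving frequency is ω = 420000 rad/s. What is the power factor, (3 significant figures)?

0.991

X_L = ωL = 5.88 Ω
X_C = 1/(ωC) = 5.07 Ω
Net reactance X = X_L − X_C = 0.814 Ω
Z = 6.20 + j0.814 Ω
|Z| = √(6.20² + 0.814²) = 6.25 Ω
∠Z = arctan(0.814/6.20) = 7.48°
cos φ = cos(7.48°) = 0.991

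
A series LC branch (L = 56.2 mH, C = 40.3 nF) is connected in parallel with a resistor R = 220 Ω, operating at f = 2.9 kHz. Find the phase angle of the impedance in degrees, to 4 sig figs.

ω = 2πf = 18220 rad/s
X_L = ωL = 1024 Ω
X_C = 1/(ωC) = 1362 Ω
Branch 1: Z₁ = R = 220.0 Ω
Branch 2 (series LC): Z₂ = j(X_L − X_C) = −j337.8 Ω
Parallel: Z = Z₁Z₂/(Z₁+Z₂), |Z| = 184.3 Ω, ∠Z = -33.08°

-33.08°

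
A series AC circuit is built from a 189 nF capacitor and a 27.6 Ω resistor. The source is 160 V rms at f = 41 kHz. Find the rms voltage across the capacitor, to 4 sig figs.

ω = 2πf = 257600 rad/s
X_C = 1/(ωC) = 20.54 Ω
Z = 27.60 − j20.54 Ω
|Z| = √(27.60² + 20.54²) = 34.40 Ω
I = V/|Z| = 4.651 A
V_C = I·|Z_C| = 4.651 × 20.54 = 95.52 V

95.52 V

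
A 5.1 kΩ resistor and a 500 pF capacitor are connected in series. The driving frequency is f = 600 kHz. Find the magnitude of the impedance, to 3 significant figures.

ω = 2πf = 3.77e+06 rad/s
X_C = 1/(ωC) = 531 Ω
Z = 5100 − j531 Ω
|Z| = √(5100² + 531²) = 5130 Ω

5130 Ω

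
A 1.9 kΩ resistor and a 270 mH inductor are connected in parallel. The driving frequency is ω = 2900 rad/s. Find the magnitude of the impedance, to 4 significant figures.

723.9 Ω

X_L = ωL = 783.0 Ω
Parallel: admittances add. Y = 1/R + 1/(jωL)
Y = (0.0005263 − j0.001277) S
|Y| = 0.001381 S → |Z| = 1/|Y| = 723.9 Ω, ∠Z = −∠Y = 67.60°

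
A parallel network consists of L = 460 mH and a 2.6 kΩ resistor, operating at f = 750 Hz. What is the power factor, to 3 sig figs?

ω = 2πf = 4712 rad/s
X_L = ωL = 2170 Ω
Parallel: admittances add. Y = 1/R + 1/(jωL)
Y = (0.000385 − j0.000461) S
|Y| = 0.000601 S → |Z| = 1/|Y| = 1660 Ω, ∠Z = −∠Y = 50.2°
cos φ = cos(50.2°) = 0.640

0.640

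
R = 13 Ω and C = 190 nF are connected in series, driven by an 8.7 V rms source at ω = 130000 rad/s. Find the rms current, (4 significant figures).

X_C = 1/(ωC) = 40.49 Ω
Z = 13.00 − j40.49 Ω
|Z| = √(13.00² + 40.49²) = 42.52 Ω
I = V/|Z| = 8.7/42.52 = 204.6 mA

204.6 mA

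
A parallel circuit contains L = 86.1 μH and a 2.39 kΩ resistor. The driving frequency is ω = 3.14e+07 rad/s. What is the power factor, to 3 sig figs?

X_L = ωL = 2700 Ω
Parallel: admittances add. Y = 1/R + 1/(jωL)
Y = (0.000418 − j0.000370) S
|Y| = 0.000558 S → |Z| = 1/|Y| = 1790 Ω, ∠Z = −∠Y = 41.5°
cos φ = cos(41.5°) = 0.749

0.749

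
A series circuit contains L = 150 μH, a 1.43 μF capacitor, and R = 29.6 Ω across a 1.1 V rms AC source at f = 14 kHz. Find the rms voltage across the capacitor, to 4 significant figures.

ω = 2πf = 87960 rad/s
X_L = ωL = 13.19 Ω
X_C = 1/(ωC) = 7.950 Ω
Net reactance X = X_L − X_C = 5.245 Ω
Z = 29.60 + j5.245 Ω
|Z| = √(29.60² + 5.245²) = 30.06 Ω
I = V/|Z| = 36.59 mA
V_C = I·|Z_C| = 0.03659 × 7.950 = 0.2909 V

0.2909 V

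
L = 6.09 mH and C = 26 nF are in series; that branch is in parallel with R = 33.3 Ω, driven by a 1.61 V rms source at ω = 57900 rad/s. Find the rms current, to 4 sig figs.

X_L = ωL = 352.6 Ω
X_C = 1/(ωC) = 664.3 Ω
Branch 1: Z₁ = R = 33.30 Ω
Branch 2 (series LC): Z₂ = j(X_L − X_C) = −j311.7 Ω
Parallel: Z = Z₁Z₂/(Z₁+Z₂), |Z| = 33.11 Ω, ∠Z = -6.099°
I = V/|Z| = 1.61/33.11 = 48.62 mA

48.62 mA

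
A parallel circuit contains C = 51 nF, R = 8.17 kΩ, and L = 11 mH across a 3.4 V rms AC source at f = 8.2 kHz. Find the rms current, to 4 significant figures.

ω = 2πf = 51520 rad/s
X_L = ωL = 566.7 Ω
X_C = 1/(ωC) = 380.6 Ω
Parallel: admittances add. Y = 1/R + 1/(jωL) + jωC
Y = (0.0001224 + j0.0008632) S
|Y| = 0.0008718 S → |Z| = 1/|Y| = 1147 Ω, ∠Z = −∠Y = -81.93°
I = V/|Z| = 3.4/1147 = 2.964 mA

2.964 mA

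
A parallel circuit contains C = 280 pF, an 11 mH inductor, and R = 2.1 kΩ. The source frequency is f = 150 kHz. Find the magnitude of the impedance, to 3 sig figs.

1980 Ω

ω = 2πf = 942500 rad/s
X_L = ωL = 10400 Ω
X_C = 1/(ωC) = 3790 Ω
Parallel: admittances add. Y = 1/R + 1/(jωL) + jωC
Y = (0.000476 + j0.000167) S
|Y| = 0.000505 S → |Z| = 1/|Y| = 1980 Ω, ∠Z = −∠Y = -19.4°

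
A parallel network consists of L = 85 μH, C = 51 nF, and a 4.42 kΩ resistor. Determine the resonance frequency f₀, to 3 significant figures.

ω₀ = 1/√(LC) = 1/√(8.5e-05 × 5.1e-08) = 480300 rad/s
f₀ = ω₀/(2π) = 76.4 kHz

76.4 kHz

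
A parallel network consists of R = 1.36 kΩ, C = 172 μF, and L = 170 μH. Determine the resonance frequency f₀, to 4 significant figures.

ω₀ = 1/√(LC) = 1/√(0.00017 × 0.000172) = 5848 rad/s
f₀ = ω₀/(2π) = 930.7 Hz

930.7 Hz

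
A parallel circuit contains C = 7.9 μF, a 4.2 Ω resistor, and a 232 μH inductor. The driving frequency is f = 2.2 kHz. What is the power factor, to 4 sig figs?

0.7616

ω = 2πf = 13820 rad/s
X_L = ωL = 3.207 Ω
X_C = 1/(ωC) = 9.157 Ω
Parallel: admittances add. Y = 1/R + 1/(jωL) + jωC
Y = (0.2381 − j0.2026) S
|Y| = 0.3126 S → |Z| = 1/|Y| = 3.199 Ω, ∠Z = −∠Y = 40.40°
cos φ = cos(40.40°) = 0.7616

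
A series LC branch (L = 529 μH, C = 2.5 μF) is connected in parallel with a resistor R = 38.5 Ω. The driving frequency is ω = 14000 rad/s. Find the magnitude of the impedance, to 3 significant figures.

X_L = ωL = 7.41 Ω
X_C = 1/(ωC) = 28.6 Ω
Branch 1: Z₁ = R = 38.5 Ω
Branch 2 (series LC): Z₂ = j(X_L − X_C) = −j21.2 Ω
Parallel: Z = Z₁Z₂/(Z₁+Z₂), |Z| = 18.5 Ω, ∠Z = -61.2°

18.5 Ω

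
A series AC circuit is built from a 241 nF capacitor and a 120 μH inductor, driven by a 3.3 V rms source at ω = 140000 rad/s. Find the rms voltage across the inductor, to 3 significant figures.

X_L = ωL = 16.8 Ω
X_C = 1/(ωC) = 29.6 Ω
Net reactance X = X_L − X_C = -12.8 Ω
Z = − j12.8 Ω
|Z| = √(0² + 12.8²) = 12.8 Ω
I = V/|Z| = 257 mA
V_L = I·|Z_L| = 0.257 × 16.8 = 4.32 V

4.32 V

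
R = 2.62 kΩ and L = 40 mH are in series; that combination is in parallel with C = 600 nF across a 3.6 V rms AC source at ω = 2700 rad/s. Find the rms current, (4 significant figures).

5.936 mA

X_L = ωL = 108.0 Ω
X_C = 1/(ωC) = 617.3 Ω
Branch 1 (R+jX_L): Z₁ = 2620 + j108.0 Ω, |Z₁| = 2622 Ω
Branch 2 (−jX_C): Z₂ = −j617.3 Ω
Parallel: Z = Z₁Z₂/(Z₁+Z₂), |Z| = 606.5 Ω, ∠Z = -76.64°
I = V/|Z| = 3.6/606.5 = 5.936 mA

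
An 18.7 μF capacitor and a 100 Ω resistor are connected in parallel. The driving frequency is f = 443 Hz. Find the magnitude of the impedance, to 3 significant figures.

ω = 2πf = 2783 rad/s
X_C = 1/(ωC) = 19.2 Ω
Parallel: admittances add. Y = 1/R + jωC
Y = (0.0100 + j0.0521) S
|Y| = 0.0530 S → |Z| = 1/|Y| = 18.9 Ω, ∠Z = −∠Y = -79.1°

18.9 Ω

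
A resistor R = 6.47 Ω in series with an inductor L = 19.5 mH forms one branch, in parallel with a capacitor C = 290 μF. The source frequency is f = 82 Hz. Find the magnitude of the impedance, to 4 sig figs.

10.97 Ω

ω = 2πf = 515.2 rad/s
X_L = ωL = 10.05 Ω
X_C = 1/(ωC) = 6.693 Ω
Branch 1 (R+jX_L): Z₁ = 6.470 + j10.05 Ω, |Z₁| = 11.95 Ω
Branch 2 (−jX_C): Z₂ = −j6.693 Ω
Parallel: Z = Z₁Z₂/(Z₁+Z₂), |Z| = 10.97 Ω, ∠Z = -60.18°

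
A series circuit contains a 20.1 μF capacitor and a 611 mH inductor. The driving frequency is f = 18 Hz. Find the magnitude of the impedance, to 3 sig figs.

ω = 2πf = 113.1 rad/s
X_L = ωL = 69.1 Ω
X_C = 1/(ωC) = 440 Ω
Net reactance X = X_L − X_C = -371 Ω
Z = − j371 Ω
|Z| = √(0² + 371²) = 371 Ω

371 Ω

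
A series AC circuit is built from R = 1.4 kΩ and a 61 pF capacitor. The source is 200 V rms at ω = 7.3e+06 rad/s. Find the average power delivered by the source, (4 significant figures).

X_C = 1/(ωC) = 2246 Ω
Z = 1400 − j2246 Ω
|Z| = √(1400² + 2246²) = 2646 Ω
∠Z = arctan(-2246/1400) = -58.06°
I = V/|Z| = 75.58 mA
P = VI cos φ = 200 × 0.07558 × cos(-58.06°) = 7.996 W

7.996 W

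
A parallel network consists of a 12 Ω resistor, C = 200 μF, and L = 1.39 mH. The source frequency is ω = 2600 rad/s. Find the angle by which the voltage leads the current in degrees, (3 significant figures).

X_L = ωL = 3.61 Ω
X_C = 1/(ωC) = 1.92 Ω
Parallel: admittances add. Y = 1/R + 1/(jωL) + jωC
Y = (0.0833 + j0.243) S
|Y| = 0.257 S → |Z| = 1/|Y| = 3.89 Ω, ∠Z = −∠Y = -71.1°

-71.1°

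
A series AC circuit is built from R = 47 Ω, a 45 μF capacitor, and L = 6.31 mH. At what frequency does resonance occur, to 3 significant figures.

ω₀ = 1/√(LC) = 1/√(0.00631 × 4.5e-05) = 1877 rad/s
f₀ = ω₀/(2π) = 299 Hz

299 Hz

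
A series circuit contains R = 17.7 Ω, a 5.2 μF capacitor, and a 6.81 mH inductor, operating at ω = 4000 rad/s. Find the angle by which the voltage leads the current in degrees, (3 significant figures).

X_L = ωL = 27.2 Ω
X_C = 1/(ωC) = 48.1 Ω
Net reactance X = X_L − X_C = -20.8 Ω
Z = 17.7 − j20.8 Ω
|Z| = √(17.7² + 20.8²) = 27.3 Ω
∠Z = arctan(-20.8/17.7) = -49.7°

-49.7°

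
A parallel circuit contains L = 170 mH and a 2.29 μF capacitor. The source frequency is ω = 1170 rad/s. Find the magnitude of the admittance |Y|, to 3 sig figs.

X_L = ωL = 199 Ω
X_C = 1/(ωC) = 373 Ω
Parallel: admittances add. Y = 1/(jωL) + jωC
Y = (0 − j0.00235) S
|Y| = 0.00235 S → |Z| = 1/|Y| = 426 Ω, ∠Z = −∠Y = 90.0°

2.35 mS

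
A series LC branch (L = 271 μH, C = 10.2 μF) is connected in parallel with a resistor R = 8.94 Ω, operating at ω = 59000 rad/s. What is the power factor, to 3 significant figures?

0.848

X_L = ωL = 16.0 Ω
X_C = 1/(ωC) = 1.66 Ω
Branch 1: Z₁ = R = 8.94 Ω
Branch 2 (series LC): Z₂ = j(X_L − X_C) = j14.3 Ω
Parallel: Z = Z₁Z₂/(Z₁+Z₂), |Z| = 7.58 Ω, ∠Z = 32.0°
cos φ = cos(32.0°) = 0.848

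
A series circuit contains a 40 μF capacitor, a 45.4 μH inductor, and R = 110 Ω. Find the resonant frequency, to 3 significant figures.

ω₀ = 1/√(LC) = 1/√(4.54e-05 × 4e-05) = 23470 rad/s
f₀ = ω₀/(2π) = 3.73 kHz

3.73 kHz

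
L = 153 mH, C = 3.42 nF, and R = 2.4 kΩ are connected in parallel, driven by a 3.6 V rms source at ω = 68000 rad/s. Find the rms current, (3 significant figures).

1.58 mA

X_L = ωL = 10400 Ω
X_C = 1/(ωC) = 4300 Ω
Parallel: admittances add. Y = 1/R + 1/(jωL) + jωC
Y = (0.000417 + j0.000136) S
|Y| = 0.000438 S → |Z| = 1/|Y| = 2280 Ω, ∠Z = −∠Y = -18.1°
I = V/|Z| = 3.6/2280 = 1.58 mA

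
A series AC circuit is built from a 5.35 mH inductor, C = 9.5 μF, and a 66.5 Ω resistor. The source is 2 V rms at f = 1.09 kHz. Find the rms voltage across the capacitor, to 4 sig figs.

0.4403 V

ω = 2πf = 6849 rad/s
X_L = ωL = 36.64 Ω
X_C = 1/(ωC) = 15.37 Ω
Net reactance X = X_L − X_C = 21.27 Ω
Z = 66.50 + j21.27 Ω
|Z| = √(66.50² + 21.27²) = 69.82 Ω
I = V/|Z| = 28.65 mA
V_C = I·|Z_C| = 0.02865 × 15.37 = 0.4403 V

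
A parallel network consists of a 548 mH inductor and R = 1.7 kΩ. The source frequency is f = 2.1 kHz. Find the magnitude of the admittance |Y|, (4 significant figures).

604.3 μS

ω = 2πf = 13190 rad/s
X_L = ωL = 7231 Ω
Parallel: admittances add. Y = 1/R + 1/(jωL)
Y = (0.0005882 − j0.0001383) S
|Y| = 0.0006043 S → |Z| = 1/|Y| = 1655 Ω, ∠Z = −∠Y = 13.23°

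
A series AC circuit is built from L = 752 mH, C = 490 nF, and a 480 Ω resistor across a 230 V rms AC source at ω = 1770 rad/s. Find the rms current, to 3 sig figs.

X_L = ωL = 1330 Ω
X_C = 1/(ωC) = 1150 Ω
Net reactance X = X_L − X_C = 178 Ω
Z = 480 + j178 Ω
|Z| = √(480² + 178²) = 512 Ω
I = V/|Z| = 230/512 = 449 mA

449 mA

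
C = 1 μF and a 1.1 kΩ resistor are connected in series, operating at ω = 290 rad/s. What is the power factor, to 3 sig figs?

0.304

X_C = 1/(ωC) = 3450 Ω
Z = 1100 − j3450 Ω
|Z| = √(1100² + 3450²) = 3620 Ω
∠Z = arctan(-3450/1100) = -72.3°
cos φ = cos(-72.3°) = 0.304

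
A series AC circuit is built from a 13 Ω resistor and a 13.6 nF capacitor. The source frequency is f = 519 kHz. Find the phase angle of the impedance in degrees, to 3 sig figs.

-60.0°

ω = 2πf = 3.261e+06 rad/s
X_C = 1/(ωC) = 22.5 Ω
Z = 13.0 − j22.5 Ω
|Z| = √(13.0² + 22.5²) = 26.0 Ω
∠Z = arctan(-22.5/13.0) = -60.0°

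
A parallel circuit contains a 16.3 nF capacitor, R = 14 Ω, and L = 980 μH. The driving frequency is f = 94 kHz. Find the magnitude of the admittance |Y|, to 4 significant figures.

71.86 mS

ω = 2πf = 590600 rad/s
X_L = ωL = 578.8 Ω
X_C = 1/(ωC) = 103.9 Ω
Parallel: admittances add. Y = 1/R + 1/(jωL) + jωC
Y = (0.07143 + j0.007899) S
|Y| = 0.07186 S → |Z| = 1/|Y| = 13.92 Ω, ∠Z = −∠Y = -6.311°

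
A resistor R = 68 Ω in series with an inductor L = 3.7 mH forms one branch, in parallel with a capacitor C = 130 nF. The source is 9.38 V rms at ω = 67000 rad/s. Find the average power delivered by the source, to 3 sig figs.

90.5 mW

X_L = ωL = 248 Ω
X_C = 1/(ωC) = 115 Ω
Branch 1 (R+jX_L): Z₁ = 68.0 + j248 Ω, |Z₁| = 257 Ω
Branch 2 (−jX_C): Z₂ = −j115 Ω
Parallel: Z = Z₁Z₂/(Z₁+Z₂), |Z| = 197 Ω, ∠Z = -78.3°
I = V/|Z| = 47.5 mA
P = VI cos φ = 9.38 × 0.0475 × cos(-78.3°) = 90.5 mW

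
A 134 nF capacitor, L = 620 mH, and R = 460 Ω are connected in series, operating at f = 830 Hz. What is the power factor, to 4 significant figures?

0.2473

ω = 2πf = 5215 rad/s
X_L = ωL = 3233 Ω
X_C = 1/(ωC) = 1431 Ω
Net reactance X = X_L − X_C = 1802 Ω
Z = 460.0 + j1802 Ω
|Z| = √(460.0² + 1802²) = 1860 Ω
∠Z = arctan(1802/460.0) = 75.68°
cos φ = cos(75.68°) = 0.2473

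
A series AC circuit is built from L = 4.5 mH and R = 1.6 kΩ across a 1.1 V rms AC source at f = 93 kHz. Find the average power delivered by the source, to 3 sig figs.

204 μW

ω = 2πf = 584300 rad/s
X_L = ωL = 2630 Ω
Z = 1600 + j2630 Ω
|Z| = √(1600² + 2630²) = 3080 Ω
∠Z = arctan(2630/1600) = 58.7°
I = V/|Z| = 357 μA
P = VI cos φ = 1.1 × 0.000357 × cos(58.7°) = 204 μW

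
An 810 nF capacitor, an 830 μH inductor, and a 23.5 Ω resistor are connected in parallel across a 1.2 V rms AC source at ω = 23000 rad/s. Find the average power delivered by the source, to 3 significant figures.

X_L = ωL = 19.1 Ω
X_C = 1/(ωC) = 53.7 Ω
Parallel: admittances add. Y = 1/R + 1/(jωL) + jωC
Y = (0.0426 − j0.0338) S
|Y| = 0.0543 S → |Z| = 1/|Y| = 18.4 Ω, ∠Z = −∠Y = 38.4°
I = V/|Z| = 65.2 mA
P = VI cos φ = 1.2 × 0.0652 × cos(38.4°) = 61.3 mW

61.3 mW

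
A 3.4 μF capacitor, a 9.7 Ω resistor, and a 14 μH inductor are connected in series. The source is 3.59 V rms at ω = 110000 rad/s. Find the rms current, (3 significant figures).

X_L = ωL = 1.54 Ω
X_C = 1/(ωC) = 2.67 Ω
Net reactance X = X_L − X_C = -1.13 Ω
Z = 9.70 − j1.13 Ω
|Z| = √(9.70² + 1.13²) = 9.77 Ω
I = V/|Z| = 3.59/9.77 = 368 mA

368 mA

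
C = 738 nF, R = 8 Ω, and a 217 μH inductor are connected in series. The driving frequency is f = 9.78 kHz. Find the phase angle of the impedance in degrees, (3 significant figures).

ω = 2πf = 61450 rad/s
X_L = ωL = 13.3 Ω
X_C = 1/(ωC) = 22.1 Ω
Net reactance X = X_L − X_C = -8.72 Ω
Z = 8.00 − j8.72 Ω
|Z| = √(8.00² + 8.72²) = 11.8 Ω
∠Z = arctan(-8.72/8.00) = -47.5°

-47.5°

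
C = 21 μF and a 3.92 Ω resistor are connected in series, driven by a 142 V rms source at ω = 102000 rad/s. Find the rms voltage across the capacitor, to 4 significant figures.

X_C = 1/(ωC) = 0.4669 Ω
Z = 3.920 − j0.4669 Ω
|Z| = √(3.920² + 0.4669²) = 3.948 Ω
I = V/|Z| = 35.97 A
V_C = I·|Z_C| = 35.97 × 0.4669 = 16.79 V

16.79 V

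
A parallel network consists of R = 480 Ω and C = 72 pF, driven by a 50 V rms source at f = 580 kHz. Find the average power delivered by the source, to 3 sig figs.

5.21 W

ω = 2πf = 3.644e+06 rad/s
X_C = 1/(ωC) = 3810 Ω
Parallel: admittances add. Y = 1/R + jωC
Y = (0.00208 + j0.000262) S
|Y| = 0.00210 S → |Z| = 1/|Y| = 476 Ω, ∠Z = −∠Y = -7.18°
I = V/|Z| = 105 mA
P = VI cos φ = 50 × 0.105 × cos(-7.18°) = 5.21 W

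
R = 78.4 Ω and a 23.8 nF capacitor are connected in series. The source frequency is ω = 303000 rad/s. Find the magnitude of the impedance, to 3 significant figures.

159 Ω

X_C = 1/(ωC) = 139 Ω
Z = 78.4 − j139 Ω
|Z| = √(78.4² + 139²) = 159 Ω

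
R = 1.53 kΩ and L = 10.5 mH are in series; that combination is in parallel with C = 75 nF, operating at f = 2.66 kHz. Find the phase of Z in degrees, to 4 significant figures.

-61.32°

ω = 2πf = 16710 rad/s
X_L = ωL = 175.5 Ω
X_C = 1/(ωC) = 797.8 Ω
Branch 1 (R+jX_L): Z₁ = 1530 + j175.5 Ω, |Z₁| = 1540 Ω
Branch 2 (−jX_C): Z₂ = −j797.8 Ω
Parallel: Z = Z₁Z₂/(Z₁+Z₂), |Z| = 743.8 Ω, ∠Z = -61.32°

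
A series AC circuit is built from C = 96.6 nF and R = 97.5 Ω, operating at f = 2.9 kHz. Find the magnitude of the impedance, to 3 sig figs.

ω = 2πf = 18220 rad/s
X_C = 1/(ωC) = 568 Ω
Z = 97.5 − j568 Ω
|Z| = √(97.5² + 568²) = 576 Ω

576 Ω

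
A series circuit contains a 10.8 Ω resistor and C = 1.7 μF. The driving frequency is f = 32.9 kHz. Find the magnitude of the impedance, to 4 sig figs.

11.17 Ω

ω = 2πf = 206700 rad/s
X_C = 1/(ωC) = 2.846 Ω
Z = 10.80 − j2.846 Ω
|Z| = √(10.80² + 2.846²) = 11.17 Ω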